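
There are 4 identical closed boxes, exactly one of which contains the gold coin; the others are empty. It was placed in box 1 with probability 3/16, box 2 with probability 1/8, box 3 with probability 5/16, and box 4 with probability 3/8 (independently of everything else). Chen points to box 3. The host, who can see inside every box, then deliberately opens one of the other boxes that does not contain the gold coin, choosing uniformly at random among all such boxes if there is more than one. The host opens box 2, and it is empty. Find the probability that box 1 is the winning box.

9/37

Condition on the true location of the gold coin.
If it is in box 1 (prior 3/16): the host has 2 equally likely choices, so probability 1/2; weight (3/16)·(1/2) = 3/32.
If it is in box 2 (prior 1/8): the host opened box 2, so this case is ruled out; weight (1/8)·0 = 0.
If it is in box 3 (prior 5/16): the host has 3 equally likely choices, so probability 1/3; weight (5/16)·(1/3) = 5/48.
If it is in box 4 (prior 3/8): the host has 2 equally likely choices, so probability 1/2; weight (3/8)·(1/2) = 3/16.
The weights sum to 37/96.
So P(the gold coin in box 1 | the host opened box 2) = (3/32) / (37/96) = 9/37.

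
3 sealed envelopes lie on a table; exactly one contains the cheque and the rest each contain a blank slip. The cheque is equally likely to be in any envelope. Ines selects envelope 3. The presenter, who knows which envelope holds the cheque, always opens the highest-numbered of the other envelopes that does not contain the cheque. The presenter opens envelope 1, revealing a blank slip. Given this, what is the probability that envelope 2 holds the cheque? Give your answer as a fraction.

1

Consider each possible location of the cheque in turn.
If it is in envelope 1 (prior 1/3): the presenter opened envelope 1, so this case is ruled out; weight (1/3)·0 = 0.
If it is in envelope 2 (prior 1/3): envelope 1 is the highest-numbered option available, probability 1; weight (1/3)·1 = 1/3.
If it is in envelope 3 (prior 1/3): the presenter would have opened envelope 2 instead, probability 0; weight (1/3)·0 = 0.
The weights sum to 1/3.
So P(the cheque in envelope 2 | the presenter opened envelope 1) = (1/3) / (1/3) = 1.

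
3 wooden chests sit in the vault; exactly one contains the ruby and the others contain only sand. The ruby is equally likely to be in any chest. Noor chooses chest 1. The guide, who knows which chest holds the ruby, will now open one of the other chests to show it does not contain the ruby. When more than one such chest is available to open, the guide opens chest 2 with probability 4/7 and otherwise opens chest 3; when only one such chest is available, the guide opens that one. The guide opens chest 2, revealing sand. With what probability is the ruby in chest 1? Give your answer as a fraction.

4/11

Consider each possible location of the ruby in turn.
If it is in chest 1 (prior 1/3): chest 2 is available, opened with probability 4/7; weight (1/3)·(4/7) = 4/21.
If it is in chest 2 (prior 1/3): the guide opened chest 2, so this case is ruled out; weight (1/3)·0 = 0.
If it is in chest 3 (prior 1/3): only chest 2 is available, probability 1; weight (1/3)·1 = 1/3.
The weights sum to 11/21.
So P(the ruby in chest 1 | the guide opened chest 2) = (4/21) / (11/21) = 4/11.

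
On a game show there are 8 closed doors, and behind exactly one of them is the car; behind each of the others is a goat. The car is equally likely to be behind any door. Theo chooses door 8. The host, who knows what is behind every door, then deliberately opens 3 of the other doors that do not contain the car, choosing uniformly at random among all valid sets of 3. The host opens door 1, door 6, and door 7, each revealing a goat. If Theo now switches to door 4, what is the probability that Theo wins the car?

7/32

Consider each possible location of the car in turn.
If it is behind any of doors 1, 6, and 7 (prior 1/8 each): that door was opened and seen not to hold the prize — ruled out; weight (1/8)·0 = 0 each.
If it is behind any of doors 2, 3, 4, and 5 (prior 1/8 each): the host has 20 equally likely choices, so probability 1/20; weight (1/8)·(1/20) = 1/160 each.
If it is behind door 8 (prior 1/8): the host has 35 equally likely choices, so probability 1/35; weight (1/8)·(1/35) = 1/280.
The weights sum to 1/35.
So P(the car behind door 4 | the host opened door 1, door 6, and door 7) = (1/160) / (1/35) = 7/32.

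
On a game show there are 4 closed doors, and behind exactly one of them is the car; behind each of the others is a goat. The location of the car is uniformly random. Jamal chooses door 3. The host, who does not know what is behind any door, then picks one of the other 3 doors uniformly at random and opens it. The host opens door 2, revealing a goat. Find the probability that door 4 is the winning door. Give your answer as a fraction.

Because the host chose which door to open without knowing where the car is, the choice is independent of the prize location. Learning that door 2 does not hold the car simply rules out that one location and leaves the remaining 3 doors still equally likely by symmetry.
So P(the car behind door 4) = 1/3.

1/3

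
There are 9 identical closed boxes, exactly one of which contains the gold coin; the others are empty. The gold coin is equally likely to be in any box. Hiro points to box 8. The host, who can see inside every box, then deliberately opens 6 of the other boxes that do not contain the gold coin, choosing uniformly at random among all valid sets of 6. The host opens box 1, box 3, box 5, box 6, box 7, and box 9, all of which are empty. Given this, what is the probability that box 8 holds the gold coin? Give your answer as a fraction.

Apply Bayes' rule, conditioning on where the gold coin actually is.
If it is in any of boxes 1, 3, 5, 6, 7, and 9 (prior 1/9 each): that box was opened and seen not to hold the prize — ruled out; weight (1/9)·0 = 0 each.
If it is in either of boxes 2 and 4 (prior 1/9 each): the host has 7 equally likely choices, so probability 1/7; weight (1/9)·(1/7) = 1/63 each.
If it is in box 8 (prior 1/9): the host has 28 equally likely choices, so probability 1/28; weight (1/9)·(1/28) = 1/252.
The weights sum to 1/28.
So P(the gold coin in box 8 | the host opened box 1, box 3, box 5, box 6, box 7, and box 9) = (1/252) / (1/28) = 1/9.

1/9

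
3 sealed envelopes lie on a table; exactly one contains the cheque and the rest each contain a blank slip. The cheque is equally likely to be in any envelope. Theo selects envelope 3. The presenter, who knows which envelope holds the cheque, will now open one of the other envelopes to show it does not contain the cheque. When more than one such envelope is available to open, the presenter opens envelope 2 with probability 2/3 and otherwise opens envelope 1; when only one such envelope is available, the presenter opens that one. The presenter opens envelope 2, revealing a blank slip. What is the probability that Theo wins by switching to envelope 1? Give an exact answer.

3/5

Condition on the true location of the cheque.
If it is in envelope 1 (prior 1/3): only envelope 2 is available, probability 1; weight (1/3)·1 = 1/3.
If it is in envelope 2 (prior 1/3): the presenter opened envelope 2, so this case is ruled out; weight (1/3)·0 = 0.
If it is in envelope 3 (prior 1/3): envelope 2 is available, opened with probability 2/3; weight (1/3)·(2/3) = 2/9.
The weights sum to 5/9.
So P(the cheque in envelope 1 | the presenter opened envelope 2) = (1/3) / (5/9) = 3/5.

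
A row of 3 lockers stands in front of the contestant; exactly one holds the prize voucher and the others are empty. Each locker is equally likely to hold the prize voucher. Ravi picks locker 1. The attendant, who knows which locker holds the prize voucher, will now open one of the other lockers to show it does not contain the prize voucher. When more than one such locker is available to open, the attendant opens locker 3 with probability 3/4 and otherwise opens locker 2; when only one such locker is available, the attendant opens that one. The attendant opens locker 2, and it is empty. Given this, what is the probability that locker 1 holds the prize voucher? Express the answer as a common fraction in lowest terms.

1/5

Consider each possible location of the prize voucher in turn.
If it is in locker 1 (prior 1/3): locker 3 is available but not opened, probability 1/4; weight (1/3)·(1/4) = 1/12.
If it is in locker 2 (prior 1/3): the attendant opened locker 2, so this case is ruled out; weight (1/3)·0 = 0.
If it is in locker 3 (prior 1/3): only locker 2 is available, probability 1; weight (1/3)·1 = 1/3.
The weights sum to 5/12.
So P(the prize voucher in locker 1 | the attendant opened locker 2) = (1/12) / (5/12) = 1/5.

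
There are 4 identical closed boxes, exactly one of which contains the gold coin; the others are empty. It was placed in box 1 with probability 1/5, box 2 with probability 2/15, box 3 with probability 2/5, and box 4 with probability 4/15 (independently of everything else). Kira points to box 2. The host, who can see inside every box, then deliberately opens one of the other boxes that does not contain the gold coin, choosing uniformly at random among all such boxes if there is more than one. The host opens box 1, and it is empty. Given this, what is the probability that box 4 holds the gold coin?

6/17

Condition on the true location of the gold coin.
If it is in box 1 (prior 1/5): the host opened box 1, so this case is ruled out; weight (1/5)·0 = 0.
If it is in box 2 (prior 2/15): the host has 3 equally likely choices, so probability 1/3; weight (2/15)·(1/3) = 2/45.
If it is in box 3 (prior 2/5): the host has 2 equally likely choices, so probability 1/2; weight (2/5)·(1/2) = 1/5.
If it is in box 4 (prior 4/15): the host has 2 equally likely choices, so probability 1/2; weight (4/15)·(1/2) = 2/15.
The weights sum to 17/45.
So P(the gold coin in box 4 | the host opened box 1) = (2/15) / (17/45) = 6/17.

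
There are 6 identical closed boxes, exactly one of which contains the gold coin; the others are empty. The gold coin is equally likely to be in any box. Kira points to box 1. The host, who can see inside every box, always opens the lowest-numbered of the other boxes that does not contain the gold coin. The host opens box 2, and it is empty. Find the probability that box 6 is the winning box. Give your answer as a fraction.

1/5

Consider each possible location of the gold coin in turn.
If it is in any of boxes 1, 3, 4, 5, and 6 (prior 1/6 each): box 2 is the lowest-numbered option available, probability 1; weight (1/6)·1 = 1/6 each.
If it is in box 2 (prior 1/6): the host opened box 2, so this case is ruled out; weight (1/6)·0 = 0.
The weights sum to 5/6.
So P(the gold coin in box 6 | the host opened box 2) = (1/6) / (5/6) = 1/5.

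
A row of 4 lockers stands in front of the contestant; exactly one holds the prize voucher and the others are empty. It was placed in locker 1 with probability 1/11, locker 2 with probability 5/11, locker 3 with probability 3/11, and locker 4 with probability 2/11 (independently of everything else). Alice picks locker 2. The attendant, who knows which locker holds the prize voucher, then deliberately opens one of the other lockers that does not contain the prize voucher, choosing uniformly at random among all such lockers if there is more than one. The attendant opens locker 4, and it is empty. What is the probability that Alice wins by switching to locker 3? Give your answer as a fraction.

Apply Bayes' rule, conditioning on where the prize voucher actually is.
If it is in locker 1 (prior 1/11): the attendant has 2 equally likely choices, so probability 1/2; weight (1/11)·(1/2) = 1/22.
If it is in locker 2 (prior 5/11): the attendant has 3 equally likely choices, so probability 1/3; weight (5/11)·(1/3) = 5/33.
If it is in locker 3 (prior 3/11): the attendant has 2 equally likely choices, so probability 1/2; weight (3/11)·(1/2) = 3/22.
If it is in locker 4 (prior 2/11): the attendant opened locker 4, so this case is ruled out; weight (2/11)·0 = 0.
The weights sum to 1/3.
So P(the prize voucher in locker 3 | the attendant opened locker 4) = (3/22) / (1/3) = 9/22.

9/22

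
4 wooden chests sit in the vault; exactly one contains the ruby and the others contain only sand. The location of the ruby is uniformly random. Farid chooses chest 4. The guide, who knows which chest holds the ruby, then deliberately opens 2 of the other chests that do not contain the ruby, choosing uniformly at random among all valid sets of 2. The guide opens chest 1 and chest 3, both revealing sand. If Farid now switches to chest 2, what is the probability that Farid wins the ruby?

3/4

Condition on the true location of the ruby.
If it is in either of chests 1 and 3 (prior 1/4 each): that chest was opened and seen not to hold the prize — ruled out; weight (1/4)·0 = 0 each.
If it is in chest 2 (prior 1/4): the guide has no choice, probability 1; weight (1/4)·1 = 1/4.
If it is in chest 4 (prior 1/4): the guide has 3 equally likely choices, so probability 1/3; weight (1/4)·(1/3) = 1/12.
The weights sum to 1/3.
So P(the ruby in chest 2 | the guide opened chest 1 and chest 3) = (1/4) / (1/3) = 3/4.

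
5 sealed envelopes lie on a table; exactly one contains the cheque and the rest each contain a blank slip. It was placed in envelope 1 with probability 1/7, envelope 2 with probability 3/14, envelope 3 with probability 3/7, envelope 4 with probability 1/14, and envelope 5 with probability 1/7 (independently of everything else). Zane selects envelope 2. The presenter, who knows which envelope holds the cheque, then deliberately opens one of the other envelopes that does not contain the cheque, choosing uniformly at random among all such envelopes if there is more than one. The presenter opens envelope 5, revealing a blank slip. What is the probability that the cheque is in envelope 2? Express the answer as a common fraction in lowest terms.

1/5

Condition on the true location of the cheque.
If it is in envelope 1 (prior 1/7): the presenter has 3 equally likely choices, so probability 1/3; weight (1/7)·(1/3) = 1/21.
If it is in envelope 2 (prior 3/14): the presenter has 4 equally likely choices, so probability 1/4; weight (3/14)·(1/4) = 3/56.
If it is in envelope 3 (prior 3/7): the presenter has 3 equally likely choices, so probability 1/3; weight (3/7)·(1/3) = 1/7.
If it is in envelope 4 (prior 1/14): the presenter has 3 equally likely choices, so probability 1/3; weight (1/14)·(1/3) = 1/42.
If it is in envelope 5 (prior 1/7): the presenter opened envelope 5, so this case is ruled out; weight (1/7)·0 = 0.
The weights sum to 15/56.
So P(the cheque in envelope 2 | the presenter opened envelope 5) = (3/56) / (15/56) = 1/5.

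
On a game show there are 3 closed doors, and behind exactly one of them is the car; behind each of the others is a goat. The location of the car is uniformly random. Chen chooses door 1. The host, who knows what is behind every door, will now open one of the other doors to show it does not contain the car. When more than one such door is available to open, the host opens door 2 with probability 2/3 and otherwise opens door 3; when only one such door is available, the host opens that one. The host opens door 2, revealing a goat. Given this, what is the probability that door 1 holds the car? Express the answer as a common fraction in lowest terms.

Consider each possible location of the car in turn.
If it is behind door 1 (prior 1/3): door 2 is available, opened with probability 2/3; weight (1/3)·(2/3) = 2/9.
If it is behind door 2 (prior 1/3): the host opened door 2, so this case is ruled out; weight (1/3)·0 = 0.
If it is behind door 3 (prior 1/3): only door 2 is available, probability 1; weight (1/3)·1 = 1/3.
The weights sum to 5/9.
So P(the car behind door 1 | the host opened door 2) = (2/9) / (5/9) = 2/5.

2/5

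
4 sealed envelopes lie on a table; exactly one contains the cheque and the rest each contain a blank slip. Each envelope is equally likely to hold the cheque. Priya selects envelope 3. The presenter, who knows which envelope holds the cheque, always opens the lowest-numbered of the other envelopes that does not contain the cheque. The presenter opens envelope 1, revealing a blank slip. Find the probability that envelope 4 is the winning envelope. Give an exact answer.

1/3

Condition on the true location of the cheque.
If it is in envelope 1 (prior 1/4): the presenter opened envelope 1, so this case is ruled out; weight (1/4)·0 = 0.
If it is in any of envelopes 2, 3, and 4 (prior 1/4 each): envelope 1 is the lowest-numbered option available, probability 1; weight (1/4)·1 = 1/4 each.
The weights sum to 3/4.
So P(the cheque in envelope 4 | the presenter opened envelope 1) = (1/4) / (3/4) = 1/3.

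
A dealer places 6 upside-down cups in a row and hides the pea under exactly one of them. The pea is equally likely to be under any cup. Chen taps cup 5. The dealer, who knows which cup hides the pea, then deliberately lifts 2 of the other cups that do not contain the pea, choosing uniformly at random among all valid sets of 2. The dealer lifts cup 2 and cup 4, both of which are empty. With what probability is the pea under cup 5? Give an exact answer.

1/6

Apply Bayes' rule, conditioning on where the pea actually is.
If it is under any of cups 1, 3, and 6 (prior 1/6 each): the dealer has 6 equally likely choices, so probability 1/6; weight (1/6)·(1/6) = 1/36 each.
If it is under either of cups 2 and 4 (prior 1/6 each): that cup was opened and seen not to hold the prize — ruled out; weight (1/6)·0 = 0 each.
If it is under cup 5 (prior 1/6): the dealer has 10 equally likely choices, so probability 1/10; weight (1/6)·(1/10) = 1/60.
The weights sum to 1/10.
So P(the pea under cup 5 | the dealer opened cup 2 and cup 4) = (1/60) / (1/10) = 1/6.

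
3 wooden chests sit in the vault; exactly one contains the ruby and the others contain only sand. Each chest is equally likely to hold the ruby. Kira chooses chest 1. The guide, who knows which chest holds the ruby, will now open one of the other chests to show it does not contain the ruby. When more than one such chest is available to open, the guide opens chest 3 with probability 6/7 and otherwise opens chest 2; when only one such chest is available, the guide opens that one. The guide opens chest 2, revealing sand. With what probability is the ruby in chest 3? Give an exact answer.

Consider each possible location of the ruby in turn.
If it is in chest 1 (prior 1/3): chest 3 is available but not opened, probability 1/7; weight (1/3)·(1/7) = 1/21.
If it is in chest 2 (prior 1/3): the guide opened chest 2, so this case is ruled out; weight (1/3)·0 = 0.
If it is in chest 3 (prior 1/3): only chest 2 is available, probability 1; weight (1/3)·1 = 1/3.
The weights sum to 8/21.
So P(the ruby in chest 3 | the guide opened chest 2) = (1/3) / (8/21) = 7/8.

7/8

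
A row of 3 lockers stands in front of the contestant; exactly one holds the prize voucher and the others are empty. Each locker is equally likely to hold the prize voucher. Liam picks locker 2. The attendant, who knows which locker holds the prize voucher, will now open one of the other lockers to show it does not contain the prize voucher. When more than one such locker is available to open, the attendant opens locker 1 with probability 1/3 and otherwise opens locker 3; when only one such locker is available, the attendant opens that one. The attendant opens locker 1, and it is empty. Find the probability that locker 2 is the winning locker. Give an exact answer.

1/4

Condition on the true location of the prize voucher.
If it is in locker 1 (prior 1/3): the attendant opened locker 1, so this case is ruled out; weight (1/3)·0 = 0.
If it is in locker 2 (prior 1/3): locker 1 is available, opened with probability 1/3; weight (1/3)·(1/3) = 1/9.
If it is in locker 3 (prior 1/3): only locker 1 is available, probability 1; weight (1/3)·1 = 1/3.
The weights sum to 4/9.
So P(the prize voucher in locker 2 | the attendant opened locker 1) = (1/9) / (4/9) = 1/4.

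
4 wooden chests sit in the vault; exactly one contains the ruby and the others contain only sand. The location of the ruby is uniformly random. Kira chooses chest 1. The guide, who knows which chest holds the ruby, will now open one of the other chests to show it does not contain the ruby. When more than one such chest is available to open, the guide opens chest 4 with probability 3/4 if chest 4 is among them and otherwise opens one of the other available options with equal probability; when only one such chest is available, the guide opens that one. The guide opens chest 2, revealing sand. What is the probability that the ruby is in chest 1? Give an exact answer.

1/7

Apply Bayes' rule, conditioning on where the ruby actually is.
If it is in chest 1 (prior 1/4): chest 4 is available but not opened; chest 2 gets probability (1 − 3/4)/2 = 1/8; weight (1/4)·(1/8) = 1/32.
If it is in chest 2 (prior 1/4): the guide opened chest 2, so this case is ruled out; weight (1/4)·0 = 0.
If it is in chest 3 (prior 1/4): chest 4 is available but not opened, probability 1/4; weight (1/4)·(1/4) = 1/16.
If it is in chest 4 (prior 1/4): chest 4 holds the prize so is unavailable; the guide chooses uniformly among the 2 others, probability 1/2; weight (1/4)·(1/2) = 1/8.
The weights sum to 7/32.
So P(the ruby in chest 1 | the guide opened chest 2) = (1/32) / (7/32) = 1/7.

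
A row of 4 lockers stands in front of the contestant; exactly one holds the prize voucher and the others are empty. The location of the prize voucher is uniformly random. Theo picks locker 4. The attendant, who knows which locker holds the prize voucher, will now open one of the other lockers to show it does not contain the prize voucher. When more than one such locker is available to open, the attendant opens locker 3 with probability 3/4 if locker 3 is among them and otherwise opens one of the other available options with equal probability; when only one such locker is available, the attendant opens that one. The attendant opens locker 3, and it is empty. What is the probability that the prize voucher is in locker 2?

1/3

Apply Bayes' rule, conditioning on where the prize voucher actually is.
If it is in any of lockers 1, 2, and 4 (prior 1/4 each): locker 3 is available, opened with probability 3/4; weight (1/4)·(3/4) = 3/16 each.
If it is in locker 3 (prior 1/4): the attendant opened locker 3, so this case is ruled out; weight (1/4)·0 = 0.
The weights sum to 9/16.
So P(the prize voucher in locker 2 | the attendant opened locker 3) = (3/16) / (9/16) = 1/3.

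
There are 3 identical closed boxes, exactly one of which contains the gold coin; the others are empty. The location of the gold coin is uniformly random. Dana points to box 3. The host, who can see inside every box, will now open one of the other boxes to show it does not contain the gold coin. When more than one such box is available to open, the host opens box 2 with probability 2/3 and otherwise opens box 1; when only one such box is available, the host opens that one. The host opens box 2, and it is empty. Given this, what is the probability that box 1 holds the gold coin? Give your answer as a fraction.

3/5

Condition on the true location of the gold coin.
If it is in box 1 (prior 1/3): only box 2 is available, probability 1; weight (1/3)·1 = 1/3.
If it is in box 2 (prior 1/3): the host opened box 2, so this case is ruled out; weight (1/3)·0 = 0.
If it is in box 3 (prior 1/3): box 2 is available, opened with probability 2/3; weight (1/3)·(2/3) = 2/9.
The weights sum to 5/9.
So P(the gold coin in box 1 | the host opened box 2) = (1/3) / (5/9) = 3/5.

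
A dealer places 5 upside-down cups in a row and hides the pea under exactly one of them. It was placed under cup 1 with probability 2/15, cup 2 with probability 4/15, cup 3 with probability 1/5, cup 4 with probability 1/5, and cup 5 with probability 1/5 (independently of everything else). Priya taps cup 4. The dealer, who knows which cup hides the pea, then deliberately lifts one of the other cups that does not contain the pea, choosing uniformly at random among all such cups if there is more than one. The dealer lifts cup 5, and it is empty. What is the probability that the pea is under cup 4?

1/5

Condition on the true location of the pea.
If it is under cup 1 (prior 2/15): the dealer has 3 equally likely choices, so probability 1/3; weight (2/15)·(1/3) = 2/45.
If it is under cup 2 (prior 4/15): the dealer has 3 equally likely choices, so probability 1/3; weight (4/15)·(1/3) = 4/45.
If it is under cup 3 (prior 1/5): the dealer has 3 equally likely choices, so probability 1/3; weight (1/5)·(1/3) = 1/15.
If it is under cup 4 (prior 1/5): the dealer has 4 equally likely choices, so probability 1/4; weight (1/5)·(1/4) = 1/20.
If it is under cup 5 (prior 1/5): the dealer opened cup 5, so this case is ruled out; weight (1/5)·0 = 0.
The weights sum to 1/4.
So P(the pea under cup 4 | the dealer opened cup 5) = (1/20) / (1/4) = 1/5.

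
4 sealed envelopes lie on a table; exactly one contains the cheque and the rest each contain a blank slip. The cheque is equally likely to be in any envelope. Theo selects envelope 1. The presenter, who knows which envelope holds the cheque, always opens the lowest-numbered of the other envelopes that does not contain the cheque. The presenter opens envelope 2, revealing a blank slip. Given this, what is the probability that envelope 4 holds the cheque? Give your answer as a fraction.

1/3

Consider each possible location of the cheque in turn.
If it is in any of envelopes 1, 3, and 4 (prior 1/4 each): envelope 2 is the lowest-numbered option available, probability 1; weight (1/4)·1 = 1/4 each.
If it is in envelope 2 (prior 1/4): the presenter opened envelope 2, so this case is ruled out; weight (1/4)·0 = 0.
The weights sum to 3/4.
So P(the cheque in envelope 4 | the presenter opened envelope 2) = (1/4) / (3/4) = 1/3.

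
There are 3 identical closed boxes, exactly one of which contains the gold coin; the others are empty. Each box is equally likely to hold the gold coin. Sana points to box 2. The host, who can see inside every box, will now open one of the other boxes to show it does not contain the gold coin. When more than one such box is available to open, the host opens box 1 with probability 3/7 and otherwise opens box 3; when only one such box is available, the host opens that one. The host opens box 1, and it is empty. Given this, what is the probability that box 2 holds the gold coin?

Apply Bayes' rule, conditioning on where the gold coin actually is.
If it is in box 1 (prior 1/3): the host opened box 1, so this case is ruled out; weight (1/3)·0 = 0.
If it is in box 2 (prior 1/3): box 1 is available, opened with probability 3/7; weight (1/3)·(3/7) = 1/7.
If it is in box 3 (prior 1/3): only box 1 is available, probability 1; weight (1/3)·1 = 1/3.
The weights sum to 10/21.
So P(the gold coin in box 2 | the host opened box 1) = (1/7) / (10/21) = 3/10.

3/10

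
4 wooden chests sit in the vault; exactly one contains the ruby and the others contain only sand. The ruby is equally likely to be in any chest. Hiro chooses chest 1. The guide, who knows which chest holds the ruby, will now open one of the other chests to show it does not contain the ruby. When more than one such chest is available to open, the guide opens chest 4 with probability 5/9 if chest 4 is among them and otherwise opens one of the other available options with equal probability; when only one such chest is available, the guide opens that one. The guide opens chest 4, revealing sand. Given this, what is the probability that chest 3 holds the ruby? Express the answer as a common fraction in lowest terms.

1/3

Condition on the true location of the ruby.
If it is in any of chests 1, 2, and 3 (prior 1/4 each): chest 4 is available, opened with probability 5/9; weight (1/4)·(5/9) = 5/36 each.
If it is in chest 4 (prior 1/4): the guide opened chest 4, so this case is ruled out; weight (1/4)·0 = 0.
The weights sum to 5/12.
So P(the ruby in chest 3 | the guide opened chest 4) = (5/36) / (5/12) = 1/3.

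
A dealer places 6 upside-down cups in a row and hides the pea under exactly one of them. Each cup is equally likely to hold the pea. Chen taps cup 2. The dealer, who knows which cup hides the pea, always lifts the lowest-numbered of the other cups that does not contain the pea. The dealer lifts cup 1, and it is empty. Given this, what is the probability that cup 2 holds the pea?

Consider each possible location of the pea in turn.
If it is under cup 1 (prior 1/6): the dealer opened cup 1, so this case is ruled out; weight (1/6)·0 = 0.
If it is under any of cups 2, 3, 4, 5, and 6 (prior 1/6 each): cup 1 is the lowest-numbered option available, probability 1; weight (1/6)·1 = 1/6 each.
The weights sum to 5/6.
So P(the pea under cup 2 | the dealer opened cup 1) = (1/6) / (5/6) = 1/5.

1/5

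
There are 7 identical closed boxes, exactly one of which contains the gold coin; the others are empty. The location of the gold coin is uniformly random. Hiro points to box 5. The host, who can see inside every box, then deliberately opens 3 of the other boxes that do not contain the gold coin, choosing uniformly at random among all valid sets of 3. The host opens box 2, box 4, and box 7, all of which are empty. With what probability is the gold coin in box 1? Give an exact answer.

2/7

Consider each possible location of the gold coin in turn.
If it is in any of boxes 1, 3, and 6 (prior 1/7 each): the host has 10 equally likely choices, so probability 1/10; weight (1/7)·(1/10) = 1/70 each.
If it is in any of boxes 2, 4, and 7 (prior 1/7 each): that box was opened and seen not to hold the prize — ruled out; weight (1/7)·0 = 0 each.
If it is in box 5 (prior 1/7): the host has 20 equally likely choices, so probability 1/20; weight (1/7)·(1/20) = 1/140.
The weights sum to 1/20.
So P(the gold coin in box 1 | the host opened box 2, box 4, and box 7) = (1/70) / (1/20) = 2/7.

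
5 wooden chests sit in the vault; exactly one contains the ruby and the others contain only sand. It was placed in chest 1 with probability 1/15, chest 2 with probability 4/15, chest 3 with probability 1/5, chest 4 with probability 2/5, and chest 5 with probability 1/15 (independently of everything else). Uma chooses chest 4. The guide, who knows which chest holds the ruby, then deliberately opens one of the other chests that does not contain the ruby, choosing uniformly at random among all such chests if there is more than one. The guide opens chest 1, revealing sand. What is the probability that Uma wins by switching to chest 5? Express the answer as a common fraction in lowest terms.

Consider each possible location of the ruby in turn.
If it is in chest 1 (prior 1/15): the guide opened chest 1, so this case is ruled out; weight (1/15)·0 = 0.
If it is in chest 2 (prior 4/15): the guide has 3 equally likely choices, so probability 1/3; weight (4/15)·(1/3) = 4/45.
If it is in chest 3 (prior 1/5): the guide has 3 equally likely choices, so probability 1/3; weight (1/5)·(1/3) = 1/15.
If it is in chest 4 (prior 2/5): the guide has 4 equally likely choices, so probability 1/4; weight (2/5)·(1/4) = 1/10.
If it is in chest 5 (prior 1/15): the guide has 3 equally likely choices, so probability 1/3; weight (1/15)·(1/3) = 1/45.
The weights sum to 5/18.
So P(the ruby in chest 5 | the guide opened chest 1) = (1/45) / (5/18) = 2/25.

2/25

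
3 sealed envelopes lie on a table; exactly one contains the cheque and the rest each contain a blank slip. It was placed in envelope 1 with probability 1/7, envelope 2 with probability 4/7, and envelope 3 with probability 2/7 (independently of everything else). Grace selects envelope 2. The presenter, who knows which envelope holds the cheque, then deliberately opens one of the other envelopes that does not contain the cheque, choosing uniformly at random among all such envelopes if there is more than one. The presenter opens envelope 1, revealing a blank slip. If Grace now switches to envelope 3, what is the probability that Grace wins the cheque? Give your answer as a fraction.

Consider each possible location of the cheque in turn.
If it is in envelope 1 (prior 1/7): the presenter opened envelope 1, so this case is ruled out; weight (1/7)·0 = 0.
If it is in envelope 2 (prior 4/7): the presenter has 2 equally likely choices, so probability 1/2; weight (4/7)·(1/2) = 2/7.
If it is in envelope 3 (prior 2/7): the presenter has no choice, probability 1; weight (2/7)·1 = 2/7.
The weights sum to 4/7.
So P(the cheque in envelope 3 | the presenter opened envelope 1) = (2/7) / (4/7) = 1/2.

1/2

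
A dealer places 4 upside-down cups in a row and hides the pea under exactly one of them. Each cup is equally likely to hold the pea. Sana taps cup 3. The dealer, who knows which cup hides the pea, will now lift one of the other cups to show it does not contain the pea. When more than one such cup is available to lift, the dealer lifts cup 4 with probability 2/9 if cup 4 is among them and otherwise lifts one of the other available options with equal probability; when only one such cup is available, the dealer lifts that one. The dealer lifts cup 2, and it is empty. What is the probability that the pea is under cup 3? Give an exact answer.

7/30

Condition on the true location of the pea.
If it is under cup 1 (prior 1/4): cup 4 is available but not opened, probability 7/9; weight (1/4)·(7/9) = 7/36.
If it is under cup 2 (prior 1/4): the dealer opened cup 2, so this case is ruled out; weight (1/4)·0 = 0.
If it is under cup 3 (prior 1/4): cup 4 is available but not opened; cup 2 gets probability (1 − 2/9)/2 = 7/18; weight (1/4)·(7/18) = 7/72.
If it is under cup 4 (prior 1/4): cup 4 holds the prize so is unavailable; the dealer chooses uniformly among the 2 others, probability 1/2; weight (1/4)·(1/2) = 1/8.
The weights sum to 5/12.
So P(the pea under cup 3 | the dealer opened cup 2) = (7/72) / (5/12) = 7/30.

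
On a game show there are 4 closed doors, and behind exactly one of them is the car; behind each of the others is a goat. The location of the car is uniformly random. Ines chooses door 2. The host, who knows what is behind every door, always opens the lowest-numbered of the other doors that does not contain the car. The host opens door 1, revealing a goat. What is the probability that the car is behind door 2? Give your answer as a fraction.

Consider each possible location of the car in turn.
If it is behind door 1 (prior 1/4): the host opened door 1, so this case is ruled out; weight (1/4)·0 = 0.
If it is behind any of doors 2, 3, and 4 (prior 1/4 each): door 1 is the lowest-numbered option available, probability 1; weight (1/4)·1 = 1/4 each.
The weights sum to 3/4.
So P(the car behind door 2 | the host opened door 1) = (1/4) / (3/4) = 1/3.

1/3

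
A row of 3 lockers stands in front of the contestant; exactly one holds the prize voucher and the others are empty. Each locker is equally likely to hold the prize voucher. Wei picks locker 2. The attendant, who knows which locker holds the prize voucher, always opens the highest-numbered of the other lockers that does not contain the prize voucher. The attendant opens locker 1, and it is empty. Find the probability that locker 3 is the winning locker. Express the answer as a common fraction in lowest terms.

Consider each possible location of the prize voucher in turn.
If it is in locker 1 (prior 1/3): the attendant opened locker 1, so this case is ruled out; weight (1/3)·0 = 0.
If it is in locker 2 (prior 1/3): the attendant would have opened locker 3 instead, probability 0; weight (1/3)·0 = 0.
If it is in locker 3 (prior 1/3): locker 1 is the highest-numbered option available, probability 1; weight (1/3)·1 = 1/3.
The weights sum to 1/3.
So P(the prize voucher in locker 3 | the attendant opened locker 1) = (1/3) / (1/3) = 1.

1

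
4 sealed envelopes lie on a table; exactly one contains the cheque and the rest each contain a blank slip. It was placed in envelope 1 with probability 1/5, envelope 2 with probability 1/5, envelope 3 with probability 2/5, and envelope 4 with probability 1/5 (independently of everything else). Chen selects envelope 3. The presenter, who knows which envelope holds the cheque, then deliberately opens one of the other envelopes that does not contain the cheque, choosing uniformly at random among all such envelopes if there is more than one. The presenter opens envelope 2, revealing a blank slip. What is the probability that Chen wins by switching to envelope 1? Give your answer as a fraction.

3/10

Consider each possible location of the cheque in turn.
If it is in either of envelopes 1 and 4 (prior 1/5 each): the presenter has 2 equally likely choices, so probability 1/2; weight (1/5)·(1/2) = 1/10 each.
If it is in envelope 2 (prior 1/5): the presenter opened envelope 2, so this case is ruled out; weight (1/5)·0 = 0.
If it is in envelope 3 (prior 2/5): the presenter has 3 equally likely choices, so probability 1/3; weight (2/5)·(1/3) = 2/15.
The weights sum to 1/3.
So P(the cheque in envelope 1 | the presenter opened envelope 2) = (1/10) / (1/3) = 3/10.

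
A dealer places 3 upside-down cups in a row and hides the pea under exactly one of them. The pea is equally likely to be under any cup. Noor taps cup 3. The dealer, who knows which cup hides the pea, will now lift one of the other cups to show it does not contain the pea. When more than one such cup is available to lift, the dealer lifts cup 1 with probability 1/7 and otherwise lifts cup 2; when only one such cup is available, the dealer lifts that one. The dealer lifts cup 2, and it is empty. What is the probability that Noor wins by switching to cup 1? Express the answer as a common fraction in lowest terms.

Condition on the true location of the pea.
If it is under cup 1 (prior 1/3): only cup 2 is available, probability 1; weight (1/3)·1 = 1/3.
If it is under cup 2 (prior 1/3): the dealer opened cup 2, so this case is ruled out; weight (1/3)·0 = 0.
If it is under cup 3 (prior 1/3): cup 1 is available but not opened, probability 6/7; weight (1/3)·(6/7) = 2/7.
The weights sum to 13/21.
So P(the pea under cup 1 | the dealer opened cup 2) = (1/3) / (13/21) = 7/13.

7/13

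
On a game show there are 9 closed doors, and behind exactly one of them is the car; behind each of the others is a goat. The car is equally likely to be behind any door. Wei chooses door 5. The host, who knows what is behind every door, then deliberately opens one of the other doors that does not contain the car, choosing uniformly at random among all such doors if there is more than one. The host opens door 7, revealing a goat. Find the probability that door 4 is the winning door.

8/63

Consider each possible location of the car in turn.
If it is behind any of doors 1, 2, 3, 4, 6, 8, and 9 (prior 1/9 each): the host has 7 equally likely choices, so probability 1/7; weight (1/9)·(1/7) = 1/63 each.
If it is behind door 5 (prior 1/9): the host has 8 equally likely choices, so probability 1/8; weight (1/9)·(1/8) = 1/72.
If it is behind door 7 (prior 1/9): the host opened door 7, so this case is ruled out; weight (1/9)·0 = 0.
The weights sum to 1/8.
So P(the car behind door 4 | the host opened door 7) = (1/63) / (1/8) = 8/63.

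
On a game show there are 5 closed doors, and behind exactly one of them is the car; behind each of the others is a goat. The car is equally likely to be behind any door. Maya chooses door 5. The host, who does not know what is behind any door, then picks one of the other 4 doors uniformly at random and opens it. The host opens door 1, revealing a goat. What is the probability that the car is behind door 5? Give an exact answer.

1/4

Consider each possible location of the car in turn.
If it is behind door 1 (prior 1/5): the host opened door 1, so this case is ruled out; weight (1/5)·0 = 0.
If it is behind any of doors 2, 3, 4, and 5 (prior 1/5 each): the host picks door 1 with probability 1/4 regardless, and it is not the prize; weight (1/5)·(1/4) = 1/20 each.
The weights sum to 1/5.
So P(the car behind door 5 | the host opened door 1) = (1/20) / (1/5) = 1/4.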